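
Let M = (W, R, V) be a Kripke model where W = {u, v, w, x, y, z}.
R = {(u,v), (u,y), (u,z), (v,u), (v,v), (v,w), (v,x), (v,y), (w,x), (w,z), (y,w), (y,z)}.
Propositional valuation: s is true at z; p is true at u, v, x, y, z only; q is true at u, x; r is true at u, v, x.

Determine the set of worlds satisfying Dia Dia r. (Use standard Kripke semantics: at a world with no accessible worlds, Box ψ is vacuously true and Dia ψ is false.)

Let φ = Dia Dia r. Evaluate φ at each world:
  u (successors {v, y, z}): φ is true.
  v (successors {u, v, w, x, y}): φ is true.
  w (successors {x, z}): φ is false.
  x (successors ∅): φ is false.
  y (successors {w, z}): φ is true.
  z (successors ∅): φ is false.
For instance, at v:
  At v: Dia Dia r requires Dia r at some successor in {u, v, w, x, y}.
    Dia r holds at u, so Dia Dia r is true at v.
      At u: Dia r requires r at some successor in {v, y, z}.
        r holds at v, so Dia r is true at u.
Satisfying worlds: {u, v, y}

u, v, y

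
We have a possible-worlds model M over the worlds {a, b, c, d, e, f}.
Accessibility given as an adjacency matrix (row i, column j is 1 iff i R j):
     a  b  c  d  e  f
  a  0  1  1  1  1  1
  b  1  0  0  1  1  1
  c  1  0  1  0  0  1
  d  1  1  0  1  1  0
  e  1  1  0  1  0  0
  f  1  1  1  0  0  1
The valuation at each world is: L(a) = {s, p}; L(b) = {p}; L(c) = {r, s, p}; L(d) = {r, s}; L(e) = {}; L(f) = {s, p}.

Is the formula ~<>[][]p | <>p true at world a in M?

At a: ~<>[][]p is true, <>p is true, so ~<>[][]p | <>p is true.
  At a: <>[][]p is false, so ~<>[][]p is true.
    At a: <>[][]p requires [][]p at some successor in {b, c, d, e, f}.
      At b: [][]p is false.
      At c: [][]p is false.
      At d: [][]p is false.
      At e: [][]p is false.
      At f: [][]p is false.
    So <>[][]p is false at a.
  At a: <>p requires p at some successor in {b, c, d, e, f}.
    p holds at b, so <>p is true at a.

Yes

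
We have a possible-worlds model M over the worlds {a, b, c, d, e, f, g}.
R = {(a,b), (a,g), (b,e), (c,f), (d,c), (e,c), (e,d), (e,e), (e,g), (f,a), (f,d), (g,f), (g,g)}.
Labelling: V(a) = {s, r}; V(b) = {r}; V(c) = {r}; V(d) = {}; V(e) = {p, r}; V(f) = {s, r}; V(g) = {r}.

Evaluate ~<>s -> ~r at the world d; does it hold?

At d: ~<>s is true, ~r is true, so ~<>s -> ~r is true.
  At d: <>s is false, so ~<>s is true.
    At d: <>s requires s at some successor in {c}.
      At c: s is false.
    So <>s is false at d.

Yes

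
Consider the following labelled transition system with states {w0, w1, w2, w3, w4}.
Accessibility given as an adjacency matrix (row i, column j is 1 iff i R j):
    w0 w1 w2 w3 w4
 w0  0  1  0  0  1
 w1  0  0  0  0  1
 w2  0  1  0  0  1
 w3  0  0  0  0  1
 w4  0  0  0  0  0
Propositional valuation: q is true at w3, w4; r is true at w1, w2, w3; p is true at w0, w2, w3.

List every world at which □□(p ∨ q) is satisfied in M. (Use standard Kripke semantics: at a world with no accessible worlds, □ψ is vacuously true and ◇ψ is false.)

w0, w1, w2, w3, w4

Let φ = □□(p ∨ q). Evaluate φ at each world:
  w0 (successors {w1, w4}): φ is true.
  w1 (successors {w4}): φ is true.
  w2 (successors {w1, w4}): φ is true.
  w3 (successors {w4}): φ is true.
  w4 (successors ∅): φ is true.
For instance, at w0:
  At w0: □□(p ∨ q) requires □(p ∨ q) at every successor {w1, w4}.
      At w1: □(p ∨ q) requires p ∨ q at every successor {w4}.
        At w4: p ∨ q is true.
      So □(p ∨ q) is true at w1.
      At w4: no accessible worlds, so □(p ∨ q) holds vacuously.
  So □□(p ∨ q) is true at w0.
Satisfying worlds: {w0, w1, w2, w3, w4}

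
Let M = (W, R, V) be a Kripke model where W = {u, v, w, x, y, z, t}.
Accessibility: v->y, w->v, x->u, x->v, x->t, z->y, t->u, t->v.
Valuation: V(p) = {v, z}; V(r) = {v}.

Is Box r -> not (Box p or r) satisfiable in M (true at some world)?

Recall that Box ψ holds at a world iff ψ holds at every accessible world, and Dia ψ holds iff ψ holds at some accessible world.
Let φ = Box r -> not (Box p or r). Evaluate φ at each world:
  u (successors ∅): φ is false.
  v (successors {y}): φ is true.
  w (successors {v}): φ is false.
  x (successors {u, v, t}): φ is true.
  y (successors ∅): φ is false.
  z (successors {y}): φ is true.
  t (successors {u, v}): φ is true.
Detail at v (witness):
  At v: Box r is false, not (Box p or r) is false, so Box r -> not (Box p or r) is true.
    At v: Box r requires r at every successor {y}.
      r fails at y, so Box r is false at v.
    At v: Box p or r is true, so not (Box p or r) is false.
      At v: Box p is false, r is true, so Box p or r is true.

Yes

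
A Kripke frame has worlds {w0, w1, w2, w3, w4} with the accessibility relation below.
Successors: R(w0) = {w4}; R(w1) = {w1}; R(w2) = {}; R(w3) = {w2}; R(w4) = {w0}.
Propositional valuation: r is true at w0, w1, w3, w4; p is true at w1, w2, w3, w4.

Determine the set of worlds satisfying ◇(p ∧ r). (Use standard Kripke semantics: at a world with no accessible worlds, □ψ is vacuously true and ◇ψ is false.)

w0, w1

Recall that ◇ψ holds at a world iff ψ holds at some accessible world.
Let φ = ◇(p ∧ r). Evaluate φ at each world:
  w0 (successors {w4}): φ is true.
  w1 (successors {w1}): φ is true.
  w2 (successors ∅): φ is false.
  w3 (successors {w2}): φ is false.
  w4 (successors {w0}): φ is false.
For instance, at w0:
  At w0: ◇(p ∧ r) requires p ∧ r at some successor in {w4}.
    p ∧ r holds at w4, so ◇(p ∧ r) is true at w0.
Satisfying worlds: {w0, w1}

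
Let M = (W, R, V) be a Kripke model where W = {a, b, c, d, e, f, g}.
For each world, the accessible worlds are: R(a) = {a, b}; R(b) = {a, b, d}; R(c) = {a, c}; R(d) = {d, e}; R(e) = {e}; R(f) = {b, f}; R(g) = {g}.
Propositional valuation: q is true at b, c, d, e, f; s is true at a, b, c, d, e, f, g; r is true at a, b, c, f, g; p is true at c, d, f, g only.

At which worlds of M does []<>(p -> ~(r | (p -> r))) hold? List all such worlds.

a, b, c, d, e, f

Let φ = []<>(p -> ~(r | (p -> r))). Evaluate φ at each world:
  a (successors {a, b}): φ is true.
  b (successors {a, b, d}): φ is true.
  c (successors {a, c}): φ is true.
  d (successors {d, e}): φ is true.
  e (successors {e}): φ is true.
  f (successors {b, f}): φ is true.
  g (successors {g}): φ is false.
For instance, at b:
  At b: []<>(p -> ~(r | (p -> r))) requires <>(p -> ~(r | (p -> r))) at every successor {a, b, d}.
      At a: <>(p -> ~(r | (p -> r))) requires p -> ~(r | (p -> r)) at some successor in {a, b}.
        p -> ~(r | (p -> r)) holds at a, so <>(p -> ~(r | (p -> r))) is true at a.
      At b: <>(p -> ~(r | (p -> r))) requires p -> ~(r | (p -> r)) at some successor in {a, b, d}.
        p -> ~(r | (p -> r)) holds at a, so <>(p -> ~(r | (p -> r))) is true at b.
      At d: <>(p -> ~(r | (p -> r))) requires p -> ~(r | (p -> r)) at some successor in {d, e}.
        p -> ~(r | (p -> r)) holds at d, so <>(p -> ~(r | (p -> r))) is true at d.
  So []<>(p -> ~(r | (p -> r))) is true at b.
Satisfying worlds: {a, b, c, d, e, f}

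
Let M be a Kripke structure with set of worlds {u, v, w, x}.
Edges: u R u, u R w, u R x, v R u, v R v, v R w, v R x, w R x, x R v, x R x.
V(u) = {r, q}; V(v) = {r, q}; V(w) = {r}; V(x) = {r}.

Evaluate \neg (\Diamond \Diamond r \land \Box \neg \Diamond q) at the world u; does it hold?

Yes

Recall that \Box ψ holds at a world iff ψ holds at every accessible world, and \Diamond ψ holds iff ψ holds at some accessible world.
At u: \Diamond \Diamond r \land \Box \neg \Diamond q is false, so \neg (\Diamond \Diamond r \land \Box \neg \Diamond q) is true.
  At u: \Diamond \Diamond r is true, \Box \neg \Diamond q is false, so \Diamond \Diamond r \land \Box \neg \Diamond q is false.
    At u: \Diamond \Diamond r requires \Diamond r at some successor in {u, w, x}.
      \Diamond r holds at u, so \Diamond \Diamond r is true at u.
    At u: \Box \neg \Diamond q requires \neg \Diamond q at every successor {u, w, x}.
      \neg \Diamond q fails at u, so \Box \neg \Diamond q is false at u.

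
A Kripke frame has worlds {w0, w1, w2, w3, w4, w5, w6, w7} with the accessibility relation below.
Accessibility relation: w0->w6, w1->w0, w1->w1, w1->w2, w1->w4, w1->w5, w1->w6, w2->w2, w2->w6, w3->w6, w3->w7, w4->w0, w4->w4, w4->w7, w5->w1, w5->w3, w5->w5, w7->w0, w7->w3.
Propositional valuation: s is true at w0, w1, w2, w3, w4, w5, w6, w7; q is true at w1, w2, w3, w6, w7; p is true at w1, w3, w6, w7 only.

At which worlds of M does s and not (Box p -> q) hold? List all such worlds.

Let φ = s and not (Box p -> q). Evaluate φ at each world:
  w0 (successors {w6}): φ is true.
  w1 (successors {w0, w1, w2, w4, w5, w6}): φ is false.
  w2 (successors {w2, w6}): φ is false.
  w3 (successors {w6, w7}): φ is false.
  w4 (successors {w0, w4, w7}): φ is false.
  w5 (successors {w1, w3, w5}): φ is false.
  w6 (successors ∅): φ is false.
  w7 (successors {w0, w3}): φ is false.
For instance, at w3:
  At w3: s is true, not (Box p -> q) is false, so s and not (Box p -> q) is false.
    At w3: Box p -> q is true, so not (Box p -> q) is false.
      At w3: Box p is true, q is true, so Box p -> q is true.
Satisfying worlds: {w0}

w0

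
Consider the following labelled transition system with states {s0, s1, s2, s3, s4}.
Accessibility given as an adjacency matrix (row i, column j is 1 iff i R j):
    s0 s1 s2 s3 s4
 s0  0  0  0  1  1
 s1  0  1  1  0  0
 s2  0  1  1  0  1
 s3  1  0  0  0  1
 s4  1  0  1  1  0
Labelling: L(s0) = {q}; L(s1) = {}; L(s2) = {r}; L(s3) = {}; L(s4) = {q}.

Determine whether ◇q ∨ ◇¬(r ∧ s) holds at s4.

Recall that ◇ψ holds at a world iff ψ holds at some accessible world.
At s4: ◇q is true, ◇¬(r ∧ s) is true, so ◇q ∨ ◇¬(r ∧ s) is true.
  At s4: ◇q requires q at some successor in {s0, s2, s3}.
    q holds at s0, so ◇q is true at s4.
  At s4: ◇¬(r ∧ s) requires ¬(r ∧ s) at some successor in {s0, s2, s3}.
    ¬(r ∧ s) holds at s0, so ◇¬(r ∧ s) is true at s4.

Yes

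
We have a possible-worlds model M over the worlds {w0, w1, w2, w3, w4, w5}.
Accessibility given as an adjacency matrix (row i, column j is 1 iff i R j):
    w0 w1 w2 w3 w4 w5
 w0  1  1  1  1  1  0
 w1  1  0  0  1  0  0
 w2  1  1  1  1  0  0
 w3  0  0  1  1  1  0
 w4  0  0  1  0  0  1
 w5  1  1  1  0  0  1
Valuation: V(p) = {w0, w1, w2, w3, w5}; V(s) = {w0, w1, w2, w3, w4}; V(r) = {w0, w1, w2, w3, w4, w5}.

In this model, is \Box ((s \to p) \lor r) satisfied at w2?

Yes

At w2: \Box ((s \to p) \lor r) requires (s \to p) \lor r at every successor {w0, w1, w2, w3}.
  At w0: (s \to p) \lor r is true.
  At w1: (s \to p) \lor r is true.
  At w2: (s \to p) \lor r is true.
  At w3: (s \to p) \lor r is true.
So \Box ((s \to p) \lor r) is true at w2.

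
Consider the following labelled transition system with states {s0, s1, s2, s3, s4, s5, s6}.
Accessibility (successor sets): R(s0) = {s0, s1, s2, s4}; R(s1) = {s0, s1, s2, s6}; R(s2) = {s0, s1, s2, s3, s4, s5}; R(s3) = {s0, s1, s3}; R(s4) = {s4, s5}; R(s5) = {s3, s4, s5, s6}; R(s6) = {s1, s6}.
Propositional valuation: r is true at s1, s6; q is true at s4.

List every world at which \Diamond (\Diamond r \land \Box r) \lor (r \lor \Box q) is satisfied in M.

Let φ = \Diamond (\Diamond r \land \Box r) \lor (r \lor \Box q). Evaluate φ at each world:
  s0 (successors {s0, s1, s2, s4}): φ is false.
  s1 (successors {s0, s1, s2, s6}): φ is true.
  s2 (successors {s0, s1, s2, s3, s4, s5}): φ is false.
  s3 (successors {s0, s1, s3}): φ is false.
  s4 (successors {s4, s5}): φ is false.
  s5 (successors {s3, s4, s5, s6}): φ is true.
  s6 (successors {s1, s6}): φ is true.
For instance, at s0:
  At s0: \Diamond (\Diamond r \land \Box r) is false, r \lor \Box q is false, so \Diamond (\Diamond r \land \Box r) \lor (r \lor \Box q) is false.
    At s0: \Diamond (\Diamond r \land \Box r) requires \Diamond r \land \Box r at some successor in {s0, s1, s2, s4}.
      At s0: \Diamond r \land \Box r is false.
      At s1: \Diamond r \land \Box r is false.
      At s2: \Diamond r \land \Box r is false.
      At s4: \Diamond r \land \Box r is false.
    So \Diamond (\Diamond r \land \Box r) is false at s0.
    At s0: r is false, \Box q is false, so r \lor \Box q is false.
      At s0: \Box q requires q at every successor {s0, s1, s2, s4}.
        q fails at s0, so \Box q is false at s0.
Satisfying worlds: {s1, s5, s6}

s1, s5, s6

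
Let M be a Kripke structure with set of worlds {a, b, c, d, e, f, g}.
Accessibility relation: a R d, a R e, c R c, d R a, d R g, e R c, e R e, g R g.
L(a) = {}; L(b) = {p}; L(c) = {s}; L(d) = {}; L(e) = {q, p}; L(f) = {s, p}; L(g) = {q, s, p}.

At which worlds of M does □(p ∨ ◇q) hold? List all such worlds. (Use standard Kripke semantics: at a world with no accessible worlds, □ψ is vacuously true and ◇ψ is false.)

Let φ = □(p ∨ ◇q). Evaluate φ at each world:
  a (successors {d, e}): φ is true.
  b (successors ∅): φ is true.
  c (successors {c}): φ is false.
  d (successors {a, g}): φ is true.
  e (successors {c, e}): φ is false.
  f (successors ∅): φ is true.
  g (successors {g}): φ is true.
For instance, at g:
  At g: □(p ∨ ◇q) requires p ∨ ◇q at every successor {g}.
      At g: p is true, ◇q is true, so p ∨ ◇q is true.
  So □(p ∨ ◇q) is true at g.
Satisfying worlds: {a, b, d, f, g}

a, b, d, f, g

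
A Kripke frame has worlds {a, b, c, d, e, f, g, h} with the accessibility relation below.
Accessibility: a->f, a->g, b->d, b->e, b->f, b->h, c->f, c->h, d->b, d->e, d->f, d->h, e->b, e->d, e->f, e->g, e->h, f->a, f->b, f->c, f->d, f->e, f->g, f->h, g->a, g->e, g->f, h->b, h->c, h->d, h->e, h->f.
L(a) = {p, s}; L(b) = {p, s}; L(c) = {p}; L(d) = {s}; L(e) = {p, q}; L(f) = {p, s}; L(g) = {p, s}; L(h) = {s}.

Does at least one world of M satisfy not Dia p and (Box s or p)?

No

Recall that Box ψ holds at a world iff ψ holds at every accessible world, and Dia ψ holds iff ψ holds at some accessible world.
Let φ = not Dia p and (Box s or p). Evaluate φ at each world:
  a (successors {f, g}): φ is false.
  b (successors {d, e, f, h}): φ is false.
  c (successors {f, h}): φ is false.
  d (successors {b, e, f, h}): φ is false.
  e (successors {b, d, f, g, h}): φ is false.
  f (successors {a, b, c, d, e, g, h}): φ is false.
  g (successors {a, e, f}): φ is false.
  h (successors {b, c, d, e, f}): φ is false.
For instance, at b:
  At b: not Dia p is false, Box s or p is true, so not Dia p and (Box s or p) is false.
    At b: Dia p is true, so not Dia p is false.
      At b: Dia p requires p at some successor in {d, e, f, h}.
        p holds at e, so Dia p is true at b.
    At b: Box s is false, p is true, so Box s or p is true.
      At b: Box s requires s at every successor {d, e, f, h}.
        s fails at e, so Box s is false at b.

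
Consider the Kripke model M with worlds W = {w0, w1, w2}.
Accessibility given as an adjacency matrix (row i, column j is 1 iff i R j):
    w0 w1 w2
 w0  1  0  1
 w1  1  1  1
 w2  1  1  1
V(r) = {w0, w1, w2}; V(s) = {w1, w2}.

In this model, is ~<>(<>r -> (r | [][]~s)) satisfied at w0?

No

Recall that []ψ holds at a world iff ψ holds at every accessible world, and <>ψ holds iff ψ holds at some accessible world.
At w0: <>(<>r -> (r | [][]~s)) is true, so ~<>(<>r -> (r | [][]~s)) is false.
  At w0: <>(<>r -> (r | [][]~s)) requires <>r -> (r | [][]~s) at some successor in {w0, w2}.
    <>r -> (r | [][]~s) holds at w0, so <>(<>r -> (r | [][]~s)) is true at w0.
      At w0: <>r is true, r | [][]~s is true, so <>r -> (r | [][]~s) is true.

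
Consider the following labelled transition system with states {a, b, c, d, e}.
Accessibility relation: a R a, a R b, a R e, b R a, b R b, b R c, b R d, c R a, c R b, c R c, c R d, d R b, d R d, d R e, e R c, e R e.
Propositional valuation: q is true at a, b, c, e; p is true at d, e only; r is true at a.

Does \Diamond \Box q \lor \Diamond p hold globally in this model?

Yes

Let φ = \Diamond \Box q \lor \Diamond p. Evaluate φ at each world:
  a (successors {a, b, e}): φ is true.
  b (successors {a, b, c, d}): φ is true.
  c (successors {a, b, c, d}): φ is true.
  d (successors {b, d, e}): φ is true.
  e (successors {c, e}): φ is true.
For instance, at e:
  At e: \Diamond \Box q is true, \Diamond p is true, so \Diamond \Box q \lor \Diamond p is true.
    At e: \Diamond \Box q requires \Box q at some successor in {c, e}.
      \Box q holds at e, so \Diamond \Box q is true at e.
    At e: \Diamond p requires p at some successor in {c, e}.
      p holds at e, so \Diamond p is true at e.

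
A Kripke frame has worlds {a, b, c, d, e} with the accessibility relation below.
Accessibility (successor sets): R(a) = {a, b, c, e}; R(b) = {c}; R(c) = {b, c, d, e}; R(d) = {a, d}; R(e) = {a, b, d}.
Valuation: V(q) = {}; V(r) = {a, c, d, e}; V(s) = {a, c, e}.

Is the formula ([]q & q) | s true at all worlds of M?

Recall that []ψ holds at a world iff ψ holds at every accessible world, and <>ψ holds iff ψ holds at some accessible world.
Let φ = ([]q & q) | s. Evaluate φ at each world:
  a (successors {a, b, c, e}): φ is true.
  b (successors {c}): φ is false.
  c (successors {b, c, d, e}): φ is true.
  d (successors {a, d}): φ is false.
  e (successors {a, b, d}): φ is true.
Detail at b (counterexample):
  At b: []q & q is false, s is false, so ([]q & q) | s is false.
    At b: []q is false, q is false, so []q & q is false.
      At b: []q requires q at every successor {c}.
        q fails at c, so []q is false at b.

No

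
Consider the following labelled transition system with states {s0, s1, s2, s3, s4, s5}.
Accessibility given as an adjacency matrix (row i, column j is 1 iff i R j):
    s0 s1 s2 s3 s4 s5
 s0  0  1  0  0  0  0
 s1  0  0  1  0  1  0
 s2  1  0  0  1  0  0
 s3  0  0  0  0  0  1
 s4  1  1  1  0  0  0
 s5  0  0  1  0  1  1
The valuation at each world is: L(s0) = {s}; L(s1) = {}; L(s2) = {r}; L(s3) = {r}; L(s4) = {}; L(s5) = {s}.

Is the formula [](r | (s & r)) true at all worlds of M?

No

Recall that []ψ holds at a world iff ψ holds at every accessible world, and <>ψ holds iff ψ holds at some accessible world.
Let φ = [](r | (s & r)). Evaluate φ at each world:
  s0 (successors {s1}): φ is false.
  s1 (successors {s2, s4}): φ is false.
  s2 (successors {s0, s3}): φ is false.
  s3 (successors {s5}): φ is false.
  s4 (successors {s0, s1, s2}): φ is false.
  s5 (successors {s2, s4, s5}): φ is false.
Detail at s0 (counterexample):
  At s0: [](r | (s & r)) requires r | (s & r) at every successor {s1}.
    r | (s & r) fails at s1, so [](r | (s & r)) is false at s0.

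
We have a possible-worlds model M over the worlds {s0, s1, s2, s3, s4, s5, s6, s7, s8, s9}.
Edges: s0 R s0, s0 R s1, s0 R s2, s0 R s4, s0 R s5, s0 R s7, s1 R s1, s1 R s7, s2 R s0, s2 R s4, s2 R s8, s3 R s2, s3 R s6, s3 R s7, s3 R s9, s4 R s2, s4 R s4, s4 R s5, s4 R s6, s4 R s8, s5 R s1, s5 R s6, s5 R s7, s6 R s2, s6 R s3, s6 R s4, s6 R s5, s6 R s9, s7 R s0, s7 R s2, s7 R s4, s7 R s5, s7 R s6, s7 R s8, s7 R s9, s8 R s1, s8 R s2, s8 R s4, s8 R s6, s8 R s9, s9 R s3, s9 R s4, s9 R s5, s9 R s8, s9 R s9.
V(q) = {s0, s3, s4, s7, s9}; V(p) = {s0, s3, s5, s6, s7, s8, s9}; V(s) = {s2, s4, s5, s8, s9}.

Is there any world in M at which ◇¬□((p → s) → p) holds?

Yes

Recall that □ψ holds at a world iff ψ holds at every accessible world, and ◇ψ holds iff ψ holds at some accessible world.
Let φ = ◇¬□((p → s) → p). Evaluate φ at each world:
  s0 (successors {s0, s1, s2, s4, s5, s7}): φ is true.
  s1 (successors {s1, s7}): φ is true.
  s2 (successors {s0, s4, s8}): φ is true.
  s3 (successors {s2, s6, s7, s9}): φ is true.
  s4 (successors {s2, s4, s5, s6, s8}): φ is true.
  s5 (successors {s1, s6, s7}): φ is true.
  s6 (successors {s2, s3, s4, s5, s9}): φ is true.
  s7 (successors {s0, s2, s4, s5, s6, s8, s9}): φ is true.
  s8 (successors {s1, s2, s4, s6, s9}): φ is true.
  s9 (successors {s3, s4, s5, s8, s9}): φ is true.
Detail at s0 (witness):
  At s0: ◇¬□((p → s) → p) requires ¬□((p → s) → p) at some successor in {s0, s1, s2, s4, s5, s7}.
    ¬□((p → s) → p) holds at s0, so ◇¬□((p → s) → p) is true at s0.
      At s0: □((p → s) → p) is false, so ¬□((p → s) → p) is true.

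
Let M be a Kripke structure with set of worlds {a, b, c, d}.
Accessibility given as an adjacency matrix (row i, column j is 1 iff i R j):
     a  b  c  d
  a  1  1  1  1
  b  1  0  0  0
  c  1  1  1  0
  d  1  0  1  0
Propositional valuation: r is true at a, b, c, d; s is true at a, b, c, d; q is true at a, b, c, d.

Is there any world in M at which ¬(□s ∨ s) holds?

No

Let φ = ¬(□s ∨ s). Evaluate φ at each world:
  a (successors {a, b, c, d}): φ is false.
  b (successors {a}): φ is false.
  c (successors {a, b, c}): φ is false.
  d (successors {a, c}): φ is false.
For instance, at b:
  At b: □s ∨ s is true, so ¬(□s ∨ s) is false.
    At b: □s is true, s is true, so □s ∨ s is true.
      At b: □s requires s at every successor {a}.
        At a: s is true.
      So □s is true at b.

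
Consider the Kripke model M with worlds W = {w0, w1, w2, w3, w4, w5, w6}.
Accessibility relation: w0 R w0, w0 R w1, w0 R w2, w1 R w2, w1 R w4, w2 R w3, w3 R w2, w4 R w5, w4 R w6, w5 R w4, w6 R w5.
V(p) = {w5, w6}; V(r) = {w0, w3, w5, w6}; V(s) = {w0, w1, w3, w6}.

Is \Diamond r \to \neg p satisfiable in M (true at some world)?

Yes

Recall that \Diamond ψ holds at a world iff ψ holds at some accessible world.
Let φ = \Diamond r \to \neg p. Evaluate φ at each world:
  w0 (successors {w0, w1, w2}): φ is true.
  w1 (successors {w2, w4}): φ is true.
  w2 (successors {w3}): φ is true.
  w3 (successors {w2}): φ is true.
  w4 (successors {w5, w6}): φ is true.
  w5 (successors {w4}): φ is true.
  w6 (successors {w5}): φ is false.
Detail at w0 (witness):
  At w0: \Diamond r is true, \neg p is true, so \Diamond r \to \neg p is true.
    At w0: \Diamond r requires r at some successor in {w0, w1, w2}.
      r holds at w0, so \Diamond r is true at w0.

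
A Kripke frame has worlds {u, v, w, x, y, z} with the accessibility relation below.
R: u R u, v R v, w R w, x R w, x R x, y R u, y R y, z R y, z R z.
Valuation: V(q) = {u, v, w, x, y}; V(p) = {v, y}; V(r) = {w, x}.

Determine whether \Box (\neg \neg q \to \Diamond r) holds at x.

At x: \Box (\neg \neg q \to \Diamond r) requires \neg \neg q \to \Diamond r at every successor {w, x}.
    At w: \neg \neg q is true, \Diamond r is true, so \neg \neg q \to \Diamond r is true.
      At w: \Diamond r requires r at some successor in {w}.
        r holds at w, so \Diamond r is true at w.
    At x: \neg \neg q is true, \Diamond r is true, so \neg \neg q \to \Diamond r is true.
      At x: \Diamond r requires r at some successor in {w, x}.
        r holds at w, so \Diamond r is true at x.
So \Box (\neg \neg q \to \Diamond r) is true at x.

Yes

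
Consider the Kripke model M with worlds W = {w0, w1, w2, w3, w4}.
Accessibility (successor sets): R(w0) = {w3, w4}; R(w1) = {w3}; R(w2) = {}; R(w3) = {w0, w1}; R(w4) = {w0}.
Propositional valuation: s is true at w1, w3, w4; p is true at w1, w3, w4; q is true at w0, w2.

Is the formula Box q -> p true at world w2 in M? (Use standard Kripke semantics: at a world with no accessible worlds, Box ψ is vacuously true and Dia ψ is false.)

No

At w2: Box q is true, p is false, so Box q -> p is false.
  At w2: no accessible worlds, so Box q holds vacuously.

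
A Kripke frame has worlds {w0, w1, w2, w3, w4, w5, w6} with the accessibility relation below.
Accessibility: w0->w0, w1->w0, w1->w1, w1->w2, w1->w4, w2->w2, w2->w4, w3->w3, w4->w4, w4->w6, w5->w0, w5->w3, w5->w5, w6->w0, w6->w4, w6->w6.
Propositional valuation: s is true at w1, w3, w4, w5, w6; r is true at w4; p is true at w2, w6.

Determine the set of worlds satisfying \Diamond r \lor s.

w1, w2, w3, w4, w5, w6

Let φ = \Diamond r \lor s. Evaluate φ at each world:
  w0 (successors {w0}): φ is false.
  w1 (successors {w0, w1, w2, w4}): φ is true.
  w2 (successors {w2, w4}): φ is true.
  w3 (successors {w3}): φ is true.
  w4 (successors {w4, w6}): φ is true.
  w5 (successors {w0, w3, w5}): φ is true.
  w6 (successors {w0, w4, w6}): φ is true.
For instance, at w1:
  At w1: \Diamond r is true, s is true, so \Diamond r \lor s is true.
    At w1: \Diamond r requires r at some successor in {w0, w1, w2, w4}.
      r holds at w4, so \Diamond r is true at w1.
Satisfying worlds: {w1, w2, w3, w4, w5, w6}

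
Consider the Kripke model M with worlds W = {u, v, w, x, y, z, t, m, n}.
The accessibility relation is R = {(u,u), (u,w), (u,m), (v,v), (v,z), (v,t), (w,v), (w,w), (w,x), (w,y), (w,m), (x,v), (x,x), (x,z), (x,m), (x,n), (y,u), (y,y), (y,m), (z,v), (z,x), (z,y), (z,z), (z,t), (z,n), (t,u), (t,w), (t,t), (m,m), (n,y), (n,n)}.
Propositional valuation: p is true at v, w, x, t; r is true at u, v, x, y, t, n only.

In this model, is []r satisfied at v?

At v: []r requires r at every successor {v, z, t}.
  r fails at z, so []r is false at v.

No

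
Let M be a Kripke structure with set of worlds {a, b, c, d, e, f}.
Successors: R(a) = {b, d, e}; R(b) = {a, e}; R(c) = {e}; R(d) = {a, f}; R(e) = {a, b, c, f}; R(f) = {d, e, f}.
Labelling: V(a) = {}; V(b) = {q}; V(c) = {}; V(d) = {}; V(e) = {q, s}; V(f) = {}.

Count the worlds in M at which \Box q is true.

Recall that \Box ψ holds at a world iff ψ holds at every accessible world, and \Diamond ψ holds iff ψ holds at some accessible world.
Let φ = \Box q. Evaluate φ at each world:
  a (successors {b, d, e}): φ is false.
  b (successors {a, e}): φ is false.
  c (successors {e}): φ is true.
  d (successors {a, f}): φ is false.
  e (successors {a, b, c, f}): φ is false.
  f (successors {d, e, f}): φ is false.
For instance, at b:
  At b: \Box q requires q at every successor {a, e}.
    q fails at a, so \Box q is false at b.
Satisfying worlds: {c}

1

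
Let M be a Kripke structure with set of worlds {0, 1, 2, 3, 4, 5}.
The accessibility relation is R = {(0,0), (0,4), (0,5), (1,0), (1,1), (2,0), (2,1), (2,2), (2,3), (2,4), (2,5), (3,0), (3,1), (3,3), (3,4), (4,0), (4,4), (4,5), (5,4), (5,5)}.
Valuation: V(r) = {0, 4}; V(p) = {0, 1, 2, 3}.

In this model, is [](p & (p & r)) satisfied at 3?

No

Recall that []ψ holds at a world iff ψ holds at every accessible world, and <>ψ holds iff ψ holds at some accessible world.
At 3: [](p & (p & r)) requires p & (p & r) at every successor {0, 1, 3, 4}.
  p & (p & r) fails at 1, so [](p & (p & r)) is false at 3.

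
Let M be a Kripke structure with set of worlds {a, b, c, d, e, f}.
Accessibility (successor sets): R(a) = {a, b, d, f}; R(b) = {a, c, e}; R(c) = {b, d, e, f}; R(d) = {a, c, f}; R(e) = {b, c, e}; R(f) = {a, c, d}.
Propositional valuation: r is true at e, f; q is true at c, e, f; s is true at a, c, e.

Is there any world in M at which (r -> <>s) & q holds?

Yes

Let φ = (r -> <>s) & q. Evaluate φ at each world:
  a (successors {a, b, d, f}): φ is false.
  b (successors {a, c, e}): φ is false.
  c (successors {b, d, e, f}): φ is true.
  d (successors {a, c, f}): φ is false.
  e (successors {b, c, e}): φ is true.
  f (successors {a, c, d}): φ is true.
Detail at c (witness):
  At c: r -> <>s is true, q is true, so (r -> <>s) & q is true.
    At c: r is false, <>s is true, so r -> <>s is true.
      At c: <>s requires s at some successor in {b, d, e, f}.
        s holds at e, so <>s is true at c.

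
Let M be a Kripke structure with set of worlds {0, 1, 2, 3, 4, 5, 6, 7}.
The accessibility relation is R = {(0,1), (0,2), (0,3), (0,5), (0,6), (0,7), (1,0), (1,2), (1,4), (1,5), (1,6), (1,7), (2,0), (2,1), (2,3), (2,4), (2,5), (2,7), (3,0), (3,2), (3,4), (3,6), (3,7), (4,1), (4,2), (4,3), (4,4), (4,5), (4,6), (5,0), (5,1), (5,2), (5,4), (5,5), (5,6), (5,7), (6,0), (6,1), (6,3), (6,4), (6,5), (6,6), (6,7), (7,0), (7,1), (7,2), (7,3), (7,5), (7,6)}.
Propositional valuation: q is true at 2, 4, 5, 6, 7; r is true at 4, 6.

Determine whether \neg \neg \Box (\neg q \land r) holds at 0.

At 0: \neg \Box (\neg q \land r) is true, so \neg \neg \Box (\neg q \land r) is false.
  At 0: \Box (\neg q \land r) is false, so \neg \Box (\neg q \land r) is true.
    At 0: \Box (\neg q \land r) requires \neg q \land r at every successor {1, 2, 3, 5, 6, 7}.
      \neg q \land r fails at 1, so \Box (\neg q \land r) is false at 0.

No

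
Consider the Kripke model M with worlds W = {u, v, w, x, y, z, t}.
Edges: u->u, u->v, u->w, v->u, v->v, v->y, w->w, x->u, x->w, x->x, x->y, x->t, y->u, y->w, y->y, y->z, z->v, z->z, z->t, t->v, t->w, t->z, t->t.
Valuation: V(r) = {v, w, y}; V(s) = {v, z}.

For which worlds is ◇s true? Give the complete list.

Let φ = ◇s. Evaluate φ at each world:
  u (successors {u, v, w}): φ is true.
  v (successors {u, v, y}): φ is true.
  w (successors {w}): φ is false.
  x (successors {u, w, x, y, t}): φ is false.
  y (successors {u, w, y, z}): φ is true.
  z (successors {v, z, t}): φ is true.
  t (successors {v, w, z, t}): φ is true.
For instance, at y:
  At y: ◇s requires s at some successor in {u, w, y, z}.
    s holds at z, so ◇s is true at y.
Satisfying worlds: {u, v, y, z, t}

u, v, y, z, t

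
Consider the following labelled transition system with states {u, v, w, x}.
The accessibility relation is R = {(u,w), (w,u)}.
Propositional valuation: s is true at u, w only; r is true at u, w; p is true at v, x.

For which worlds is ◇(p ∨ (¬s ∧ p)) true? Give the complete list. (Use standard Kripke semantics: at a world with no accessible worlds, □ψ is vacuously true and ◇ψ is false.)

none

Let φ = ◇(p ∨ (¬s ∧ p)). Evaluate φ at each world:
  u (successors {w}): φ is false.
  v (successors ∅): φ is false.
  w (successors {u}): φ is false.
  x (successors ∅): φ is false.
For instance, at w:
  At w: ◇(p ∨ (¬s ∧ p)) requires p ∨ (¬s ∧ p) at some successor in {u}.
    At u: p ∨ (¬s ∧ p) is false.
  So ◇(p ∨ (¬s ∧ p)) is false at w.
Satisfying worlds: none.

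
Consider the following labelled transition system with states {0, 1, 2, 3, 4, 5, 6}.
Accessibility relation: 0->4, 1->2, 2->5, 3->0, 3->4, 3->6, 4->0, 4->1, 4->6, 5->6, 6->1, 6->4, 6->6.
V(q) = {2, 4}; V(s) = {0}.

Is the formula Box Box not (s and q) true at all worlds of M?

Yes

Let φ = Box Box not (s and q). Evaluate φ at each world:
  0 (successors {4}): φ is true.
  1 (successors {2}): φ is true.
  2 (successors {5}): φ is true.
  3 (successors {0, 4, 6}): φ is true.
  4 (successors {0, 1, 6}): φ is true.
  5 (successors {6}): φ is true.
  6 (successors {1, 4, 6}): φ is true.
For instance, at 2:
  At 2: Box Box not (s and q) requires Box not (s and q) at every successor {5}.
      At 5: Box not (s and q) requires not (s and q) at every successor {6}.
        At 6: not (s and q) is true.
      So Box not (s and q) is true at 5.
  So Box Box not (s and q) is true at 2.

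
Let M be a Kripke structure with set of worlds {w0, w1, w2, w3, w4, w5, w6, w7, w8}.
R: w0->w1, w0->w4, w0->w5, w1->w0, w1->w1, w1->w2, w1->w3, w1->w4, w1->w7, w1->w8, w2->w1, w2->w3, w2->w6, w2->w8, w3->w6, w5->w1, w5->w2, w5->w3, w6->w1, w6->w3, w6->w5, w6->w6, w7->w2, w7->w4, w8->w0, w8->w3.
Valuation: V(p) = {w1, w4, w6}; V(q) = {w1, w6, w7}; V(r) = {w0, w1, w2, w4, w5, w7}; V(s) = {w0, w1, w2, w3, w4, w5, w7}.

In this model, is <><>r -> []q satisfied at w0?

At w0: <><>r is true, []q is false, so <><>r -> []q is false.
  At w0: <><>r requires <>r at some successor in {w1, w4, w5}.
    <>r holds at w1, so <><>r is true at w0.
      At w1: <>r requires r at some successor in {w0, w1, w2, w3, w4, w7, w8}.
        r holds at w0, so <>r is true at w1.
  At w0: []q requires q at every successor {w1, w4, w5}.
    q fails at w4, so []q is false at w0.

No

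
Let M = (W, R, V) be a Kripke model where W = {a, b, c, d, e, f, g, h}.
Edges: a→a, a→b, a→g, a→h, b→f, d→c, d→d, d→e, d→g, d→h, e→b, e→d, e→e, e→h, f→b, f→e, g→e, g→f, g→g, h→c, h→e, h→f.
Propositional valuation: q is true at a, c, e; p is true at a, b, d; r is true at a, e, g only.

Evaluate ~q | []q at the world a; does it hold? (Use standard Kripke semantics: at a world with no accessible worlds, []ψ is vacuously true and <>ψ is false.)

No

At a: ~q is false, []q is false, so ~q | []q is false.
  At a: []q requires q at every successor {a, b, g, h}.
    q fails at b, so []q is false at a.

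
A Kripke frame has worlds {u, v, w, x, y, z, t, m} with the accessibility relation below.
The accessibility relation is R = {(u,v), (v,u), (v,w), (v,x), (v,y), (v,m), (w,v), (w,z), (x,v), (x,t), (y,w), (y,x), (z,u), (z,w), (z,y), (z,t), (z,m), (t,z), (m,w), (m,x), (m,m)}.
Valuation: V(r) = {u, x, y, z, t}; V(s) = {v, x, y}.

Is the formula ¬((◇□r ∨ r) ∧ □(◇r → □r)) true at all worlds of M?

Let φ = ¬((◇□r ∨ r) ∧ □(◇r → □r)). Evaluate φ at each world:
  u (successors {v}): φ is true.
  v (successors {u, w, x, y, m}): φ is true.
  w (successors {v, z}): φ is true.
  x (successors {v, t}): φ is true.
  y (successors {w, x}): φ is true.
  z (successors {u, w, y, t, m}): φ is true.
  t (successors {z}): φ is true.
  m (successors {w, x, m}): φ is true.
For instance, at w:
  At w: (◇□r ∨ r) ∧ □(◇r → □r) is false, so ¬((◇□r ∨ r) ∧ □(◇r → □r)) is true.
    At w: ◇□r ∨ r is false, □(◇r → □r) is false, so (◇□r ∨ r) ∧ □(◇r → □r) is false.
      At w: ◇□r is false, r is false, so ◇□r ∨ r is false.
      At w: □(◇r → □r) requires ◇r → □r at every successor {v, z}.
        ◇r → □r fails at v, so □(◇r → □r) is false at w.

Yes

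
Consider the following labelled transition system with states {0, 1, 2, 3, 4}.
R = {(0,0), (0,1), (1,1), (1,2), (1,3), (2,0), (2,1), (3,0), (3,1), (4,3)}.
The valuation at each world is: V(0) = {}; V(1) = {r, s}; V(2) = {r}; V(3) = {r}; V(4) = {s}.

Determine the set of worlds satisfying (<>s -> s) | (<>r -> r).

Let φ = (<>s -> s) | (<>r -> r). Evaluate φ at each world:
  0 (successors {0, 1}): φ is false.
  1 (successors {1, 2, 3}): φ is true.
  2 (successors {0, 1}): φ is true.
  3 (successors {0, 1}): φ is true.
  4 (successors {3}): φ is true.
For instance, at 1:
  At 1: <>s -> s is true, <>r -> r is true, so (<>s -> s) | (<>r -> r) is true.
    At 1: <>s is true, s is true, so <>s -> s is true.
      At 1: <>s requires s at some successor in {1, 2, 3}.
        s holds at 1, so <>s is true at 1.
    At 1: <>r is true, r is true, so <>r -> r is true.
      At 1: <>r requires r at some successor in {1, 2, 3}.
        r holds at 1, so <>r is true at 1.
Satisfying worlds: {1, 2, 3, 4}

1, 2, 3, 4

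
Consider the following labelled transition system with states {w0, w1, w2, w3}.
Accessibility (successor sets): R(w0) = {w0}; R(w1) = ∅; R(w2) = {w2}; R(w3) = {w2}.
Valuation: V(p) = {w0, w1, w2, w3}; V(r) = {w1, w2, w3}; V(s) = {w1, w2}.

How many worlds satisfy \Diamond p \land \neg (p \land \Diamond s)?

Let φ = \Diamond p \land \neg (p \land \Diamond s). Evaluate φ at each world:
  w0 (successors {w0}): φ is true.
  w1 (successors ∅): φ is false.
  w2 (successors {w2}): φ is false.
  w3 (successors {w2}): φ is false.
For instance, at w3:
  At w3: \Diamond p is true, \neg (p \land \Diamond s) is false, so \Diamond p \land \neg (p \land \Diamond s) is false.
    At w3: \Diamond p requires p at some successor in {w2}.
      p holds at w2, so \Diamond p is true at w3.
    At w3: p \land \Diamond s is true, so \neg (p \land \Diamond s) is false.
      At w3: p is true, \Diamond s is true, so p \land \Diamond s is true.
Satisfying worlds: {w0}

1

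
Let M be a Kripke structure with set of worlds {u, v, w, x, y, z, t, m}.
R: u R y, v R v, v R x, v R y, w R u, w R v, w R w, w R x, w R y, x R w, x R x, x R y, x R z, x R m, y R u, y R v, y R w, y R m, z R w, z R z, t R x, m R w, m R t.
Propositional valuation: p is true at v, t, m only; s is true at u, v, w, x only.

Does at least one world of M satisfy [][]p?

No

Let φ = [][]p. Evaluate φ at each world:
  u (successors {y}): φ is false.
  v (successors {v, x, y}): φ is false.
  w (successors {u, v, w, x, y}): φ is false.
  x (successors {w, x, y, z, m}): φ is false.
  y (successors {u, v, w, m}): φ is false.
  z (successors {w, z}): φ is false.
  t (successors {x}): φ is false.
  m (successors {w, t}): φ is false.
For instance, at v:
  At v: [][]p requires []p at every successor {v, x, y}.
    []p fails at v, so [][]p is false at v.
      At v: []p requires p at every successor {v, x, y}.
        p fails at x, so []p is false at v.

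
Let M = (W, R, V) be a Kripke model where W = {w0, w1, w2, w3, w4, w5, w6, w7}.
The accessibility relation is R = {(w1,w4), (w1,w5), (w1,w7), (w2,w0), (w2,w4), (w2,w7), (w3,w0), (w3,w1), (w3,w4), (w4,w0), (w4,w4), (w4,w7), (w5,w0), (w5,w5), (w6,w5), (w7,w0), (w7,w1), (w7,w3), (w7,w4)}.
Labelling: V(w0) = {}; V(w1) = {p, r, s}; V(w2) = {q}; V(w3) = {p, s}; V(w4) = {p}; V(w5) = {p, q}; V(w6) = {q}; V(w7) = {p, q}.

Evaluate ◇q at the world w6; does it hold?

Yes

At w6: ◇q requires q at some successor in {w5}.
  q holds at w5, so ◇q is true at w6.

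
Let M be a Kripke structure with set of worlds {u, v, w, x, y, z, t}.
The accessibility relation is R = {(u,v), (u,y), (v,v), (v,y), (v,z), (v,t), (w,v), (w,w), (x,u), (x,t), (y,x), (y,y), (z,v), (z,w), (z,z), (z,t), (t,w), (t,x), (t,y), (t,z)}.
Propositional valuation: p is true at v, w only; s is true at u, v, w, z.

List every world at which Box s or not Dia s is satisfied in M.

Let φ = Box s or not Dia s. Evaluate φ at each world:
  u (successors {v, y}): φ is false.
  v (successors {v, y, z, t}): φ is false.
  w (successors {v, w}): φ is true.
  x (successors {u, t}): φ is false.
  y (successors {x, y}): φ is true.
  z (successors {v, w, z, t}): φ is false.
  t (successors {w, x, y, z}): φ is false.
For instance, at y:
  At y: Box s is false, not Dia s is true, so Box s or not Dia s is true.
    At y: Box s requires s at every successor {x, y}.
      s fails at x, so Box s is false at y.
    At y: Dia s is false, so not Dia s is true.
      At y: Dia s requires s at some successor in {x, y}.
        At x: s is false.
        At y: s is false.
      So Dia s is false at y.
Satisfying worlds: {w, y}

w, y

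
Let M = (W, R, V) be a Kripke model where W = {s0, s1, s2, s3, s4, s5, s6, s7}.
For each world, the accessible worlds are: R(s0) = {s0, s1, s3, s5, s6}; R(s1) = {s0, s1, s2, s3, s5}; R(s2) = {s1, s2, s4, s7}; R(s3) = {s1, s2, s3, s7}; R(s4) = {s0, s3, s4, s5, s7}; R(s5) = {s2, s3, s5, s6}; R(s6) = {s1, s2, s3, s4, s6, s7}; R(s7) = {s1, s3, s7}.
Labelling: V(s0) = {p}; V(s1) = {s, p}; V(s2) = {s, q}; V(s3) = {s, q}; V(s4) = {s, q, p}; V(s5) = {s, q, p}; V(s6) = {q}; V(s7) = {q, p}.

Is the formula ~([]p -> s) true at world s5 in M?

No

At s5: []p -> s is true, so ~([]p -> s) is false.
  At s5: []p is false, s is true, so []p -> s is true.
    At s5: []p requires p at every successor {s2, s3, s5, s6}.
      p fails at s2, so []p is false at s5.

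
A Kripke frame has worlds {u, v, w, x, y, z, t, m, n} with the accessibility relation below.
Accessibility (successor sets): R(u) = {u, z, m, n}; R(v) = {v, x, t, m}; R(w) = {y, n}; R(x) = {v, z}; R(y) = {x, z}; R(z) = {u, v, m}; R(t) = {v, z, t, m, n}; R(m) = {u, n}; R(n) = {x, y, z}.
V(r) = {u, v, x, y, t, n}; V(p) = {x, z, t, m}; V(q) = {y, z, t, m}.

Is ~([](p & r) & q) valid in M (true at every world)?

Recall that []ψ holds at a world iff ψ holds at every accessible world, and <>ψ holds iff ψ holds at some accessible world.
Let φ = ~([](p & r) & q). Evaluate φ at each world:
  u (successors {u, z, m, n}): φ is true.
  v (successors {v, x, t, m}): φ is true.
  w (successors {y, n}): φ is true.
  x (successors {v, z}): φ is true.
  y (successors {x, z}): φ is true.
  z (successors {u, v, m}): φ is true.
  t (successors {v, z, t, m, n}): φ is true.
  m (successors {u, n}): φ is true.
  n (successors {x, y, z}): φ is true.
For instance, at u:
  At u: [](p & r) & q is false, so ~([](p & r) & q) is true.
    At u: [](p & r) is false, q is false, so [](p & r) & q is false.
      At u: [](p & r) requires p & r at every successor {u, z, m, n}.
        p & r fails at u, so [](p & r) is false at u.

Yes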